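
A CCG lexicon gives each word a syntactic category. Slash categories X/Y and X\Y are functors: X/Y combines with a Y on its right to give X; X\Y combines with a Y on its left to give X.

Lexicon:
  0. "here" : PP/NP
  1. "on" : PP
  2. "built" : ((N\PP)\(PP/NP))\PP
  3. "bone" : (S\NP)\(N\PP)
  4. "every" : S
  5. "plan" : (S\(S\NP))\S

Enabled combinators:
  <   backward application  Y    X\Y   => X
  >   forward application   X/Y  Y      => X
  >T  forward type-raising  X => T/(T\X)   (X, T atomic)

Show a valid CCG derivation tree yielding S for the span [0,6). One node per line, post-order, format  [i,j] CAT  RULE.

[0,6] S   <
  [0,4] S\NP   <
    [0,3] N\PP   <
      [0,1] "here" : PP/NP
      [1,3] (N\PP)\(PP/NP)   <
        [1,2] "on" : PP
        [2,3] "built" : ((N\PP)\(PP/NP))\PP
    [3,4] "bone" : (S\NP)\(N\PP)
  [4,6] S\(S\NP)   <
    [4,5] "every" : S
    [5,6] "plan" : (S\(S\NP))\S

[0,1] PP/NP  lex  "here"
[1,2] PP  lex  "on"
[2,3] ((N\PP)\(PP/NP))\PP  lex  "built"
[1,3] (N\PP)\(PP/NP)  <  k=2
[0,3] N\PP  <  k=1
[3,4] (S\NP)\(N\PP)  lex  "bone"
[0,4] S\NP  <  k=3
[4,5] S  lex  "every"
[5,6] (S\(S\NP))\S  lex  "plan"
[4,6] S\(S\NP)  <  k=5
[0,6] S  <  k=4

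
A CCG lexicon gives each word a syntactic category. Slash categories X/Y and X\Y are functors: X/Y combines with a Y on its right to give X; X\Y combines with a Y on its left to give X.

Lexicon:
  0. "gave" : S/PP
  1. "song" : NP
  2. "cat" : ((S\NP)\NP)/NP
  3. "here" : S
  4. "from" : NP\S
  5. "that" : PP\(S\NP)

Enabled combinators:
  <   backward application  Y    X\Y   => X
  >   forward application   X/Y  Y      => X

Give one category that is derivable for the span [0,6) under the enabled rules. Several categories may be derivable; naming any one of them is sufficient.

[0,6] S   >
  [0,1] "gave" : S/PP
  [1,6] PP   <
    [1,5] S\NP   <
      [1,2] "song" : NP
      [2,5] (S\NP)\NP   >
        [2,3] "cat" : ((S\NP)\NP)/NP
        [3,5] NP   <
          [3,4] "here" : S
          [4,5] "from" : NP\S
    [5,6] "that" : PP\(S\NP)

S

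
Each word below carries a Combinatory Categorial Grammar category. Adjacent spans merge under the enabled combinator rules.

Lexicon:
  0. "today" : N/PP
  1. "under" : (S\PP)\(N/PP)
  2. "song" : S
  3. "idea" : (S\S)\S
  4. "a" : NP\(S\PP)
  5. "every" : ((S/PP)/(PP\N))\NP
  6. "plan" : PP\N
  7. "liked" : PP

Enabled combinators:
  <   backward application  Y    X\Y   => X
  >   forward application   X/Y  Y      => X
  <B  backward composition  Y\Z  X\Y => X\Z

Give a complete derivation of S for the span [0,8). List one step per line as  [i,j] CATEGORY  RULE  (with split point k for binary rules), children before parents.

[0,8] S   >
  [0,7] S/PP   >
    [0,6] (S/PP)/(PP\N)   <
      [0,5] NP   <
        [0,4] S\PP   <B
          [0,2] S\PP   <
            [0,1] "today" : N/PP
            [1,2] "under" : (S\PP)\(N/PP)
          [2,4] S\S   <
            [2,3] "song" : S
            [3,4] "idea" : (S\S)\S
        [4,5] "a" : NP\(S\PP)
      [5,6] "every" : ((S/PP)/(PP\N))\NP
    [6,7] "plan" : PP\N
  [7,8] "liked" : PP

[0,1] N/PP  lex  "today"
[1,2] (S\PP)\(N/PP)  lex  "under"
[0,2] S\PP  <  k=1
[2,3] S  lex  "song"
[3,4] (S\S)\S  lex  "idea"
[2,4] S\S  <  k=3
[0,4] S\PP  <B  k=2
[4,5] NP\(S\PP)  lex  "a"
[0,5] NP  <  k=4
[5,6] ((S/PP)/(PP\N))\NP  lex  "every"
[0,6] (S/PP)/(PP\N)  <  k=5
[6,7] PP\N  lex  "plan"
[0,7] S/PP  >  k=6
[7,8] PP  lex  "liked"
[0,8] S  >  k=7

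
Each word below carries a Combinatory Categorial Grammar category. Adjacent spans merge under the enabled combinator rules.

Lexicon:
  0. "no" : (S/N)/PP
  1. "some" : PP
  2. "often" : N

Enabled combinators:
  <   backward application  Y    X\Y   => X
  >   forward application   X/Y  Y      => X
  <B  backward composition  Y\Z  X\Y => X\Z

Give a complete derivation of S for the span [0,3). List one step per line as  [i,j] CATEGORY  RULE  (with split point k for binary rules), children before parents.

[0,3] S   >
  [0,2] S/N   >
    [0,1] "no" : (S/N)/PP
    [1,2] "some" : PP
  [2,3] "often" : N

[0,1] (S/N)/PP  lex  "no"
[1,2] PP  lex  "some"
[0,2] S/N  >  k=1
[2,3] N  lex  "often"
[0,3] S  >  k=2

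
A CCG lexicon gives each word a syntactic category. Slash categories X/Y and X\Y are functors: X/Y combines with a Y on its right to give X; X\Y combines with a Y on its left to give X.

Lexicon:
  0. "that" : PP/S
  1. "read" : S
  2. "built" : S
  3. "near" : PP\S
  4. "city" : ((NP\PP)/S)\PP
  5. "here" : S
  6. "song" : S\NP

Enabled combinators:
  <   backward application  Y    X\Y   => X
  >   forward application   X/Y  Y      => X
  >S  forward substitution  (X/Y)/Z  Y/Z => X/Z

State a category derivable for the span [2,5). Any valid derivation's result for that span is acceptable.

[0,7] S   <
  [0,6] NP   <
    [0,2] PP   >
      [0,1] "that" : PP/S
      [1,2] "read" : S
    [2,6] NP\PP   >
      [2,5] (NP\PP)/S   <
        [2,4] PP   <
          [2,3] "built" : S
          [3,4] "near" : PP\S
        [4,5] "city" : ((NP\PP)/S)\PP
      [5,6] "here" : S
  [6,7] "song" : S\NP

(NP\PP)/S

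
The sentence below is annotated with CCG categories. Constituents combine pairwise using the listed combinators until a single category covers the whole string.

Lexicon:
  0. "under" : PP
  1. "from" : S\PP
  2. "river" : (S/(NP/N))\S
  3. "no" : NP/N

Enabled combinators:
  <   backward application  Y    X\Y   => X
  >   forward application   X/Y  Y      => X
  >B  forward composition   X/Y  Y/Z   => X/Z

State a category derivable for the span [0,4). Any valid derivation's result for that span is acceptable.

[0,4] S   >
  [0,3] S/(NP/N)   <
    [0,2] S   <
      [0,1] "under" : PP
      [1,2] "from" : S\PP
    [2,3] "river" : (S/(NP/N))\S
  [3,4] "no" : NP/N

S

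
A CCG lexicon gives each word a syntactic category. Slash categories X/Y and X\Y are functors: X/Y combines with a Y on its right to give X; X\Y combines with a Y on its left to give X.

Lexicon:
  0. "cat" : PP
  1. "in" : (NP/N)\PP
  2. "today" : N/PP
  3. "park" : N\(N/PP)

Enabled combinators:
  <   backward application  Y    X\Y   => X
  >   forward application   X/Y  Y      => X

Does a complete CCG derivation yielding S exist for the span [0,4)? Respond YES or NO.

NO

PP (NP/N)\PP N/PP N\(N/PP)
CKY chart[0,4] = {NP}; S ∉ chart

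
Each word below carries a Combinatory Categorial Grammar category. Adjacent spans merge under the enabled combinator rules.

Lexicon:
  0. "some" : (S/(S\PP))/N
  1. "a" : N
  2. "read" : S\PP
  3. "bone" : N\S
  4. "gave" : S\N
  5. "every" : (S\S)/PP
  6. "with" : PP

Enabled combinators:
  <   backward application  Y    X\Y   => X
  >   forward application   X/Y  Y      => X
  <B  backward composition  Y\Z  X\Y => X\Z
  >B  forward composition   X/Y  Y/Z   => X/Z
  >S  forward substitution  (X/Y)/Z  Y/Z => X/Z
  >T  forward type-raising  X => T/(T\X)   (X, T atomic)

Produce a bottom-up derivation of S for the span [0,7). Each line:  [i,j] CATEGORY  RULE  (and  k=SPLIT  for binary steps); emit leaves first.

[0,1] (S/(S\PP))/N  lex  "some"
[1,2] N  lex  "a"
[0,2] S/(S\PP)  >  k=1
[2,3] S\PP  lex  "read"
[3,4] N\S  lex  "bone"
[2,4] N\PP  <B  k=3
[4,5] S\N  lex  "gave"
[2,5] S\PP  <B  k=4
[5,6] (S\S)/PP  lex  "every"
[6,7] PP  lex  "with"
[5,7] S\S  >  k=6
[2,7] S\PP  <B  k=5
[0,7] S  >  k=2

[0,7] S   >
  [0,2] S/(S\PP)   >
    [0,1] "some" : (S/(S\PP))/N
    [1,2] "a" : N
  [2,7] S\PP   <B
    [2,5] S\PP   <B
      [2,4] N\PP   <B
        [2,3] "read" : S\PP
        [3,4] "bone" : N\S
      [4,5] "gave" : S\N
    [5,7] S\S   >
      [5,6] "every" : (S\S)/PP
      [6,7] "with" : PP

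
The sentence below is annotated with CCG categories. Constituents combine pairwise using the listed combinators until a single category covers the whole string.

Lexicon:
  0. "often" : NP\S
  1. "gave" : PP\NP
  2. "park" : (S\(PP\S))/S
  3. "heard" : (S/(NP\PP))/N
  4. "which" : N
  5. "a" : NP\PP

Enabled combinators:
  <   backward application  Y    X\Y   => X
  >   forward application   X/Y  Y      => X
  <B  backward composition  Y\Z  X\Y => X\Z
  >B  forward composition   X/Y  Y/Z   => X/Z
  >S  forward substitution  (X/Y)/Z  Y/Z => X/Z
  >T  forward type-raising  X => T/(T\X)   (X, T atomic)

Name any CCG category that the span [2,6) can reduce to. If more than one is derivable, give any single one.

S\(PP\S)

[0,6] S   <
  [0,2] PP\S   <B
    [0,1] "often" : NP\S
    [1,2] "gave" : PP\NP
  [2,6] S\(PP\S)   >
    [2,3] "park" : (S\(PP\S))/S
    [3,6] S   >
      [3,5] S/(NP\PP)   >
        [3,4] "heard" : (S/(NP\PP))/N
        [4,5] "which" : N
      [5,6] "a" : NP\PP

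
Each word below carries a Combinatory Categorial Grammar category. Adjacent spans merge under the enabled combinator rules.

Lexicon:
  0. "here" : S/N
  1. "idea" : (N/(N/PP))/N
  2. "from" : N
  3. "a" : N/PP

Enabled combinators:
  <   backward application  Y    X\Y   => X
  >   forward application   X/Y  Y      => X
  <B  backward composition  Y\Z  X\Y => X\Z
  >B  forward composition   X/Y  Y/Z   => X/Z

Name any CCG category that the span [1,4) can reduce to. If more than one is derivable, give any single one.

N

[0,4] S   >
  [0,1] "here" : S/N
  [1,4] N   >
    [1,3] N/(N/PP)   >
      [1,2] "idea" : (N/(N/PP))/N
      [2,3] "from" : N
    [3,4] "a" : N/PP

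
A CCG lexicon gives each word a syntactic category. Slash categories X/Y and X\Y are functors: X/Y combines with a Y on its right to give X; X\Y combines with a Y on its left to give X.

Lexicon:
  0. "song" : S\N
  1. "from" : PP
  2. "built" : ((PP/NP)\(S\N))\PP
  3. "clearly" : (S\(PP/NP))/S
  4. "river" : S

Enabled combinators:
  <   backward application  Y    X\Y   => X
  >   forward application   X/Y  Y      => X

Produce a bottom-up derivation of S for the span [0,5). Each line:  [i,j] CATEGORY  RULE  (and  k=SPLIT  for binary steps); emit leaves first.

[0,5] S   <
  [0,3] PP/NP   <
    [0,1] "song" : S\N
    [1,3] (PP/NP)\(S\N)   <
      [1,2] "from" : PP
      [2,3] "built" : ((PP/NP)\(S\N))\PP
  [3,5] S\(PP/NP)   >
    [3,4] "clearly" : (S\(PP/NP))/S
    [4,5] "river" : S

[0,1] S\N  lex  "song"
[1,2] PP  lex  "from"
[2,3] ((PP/NP)\(S\N))\PP  lex  "built"
[1,3] (PP/NP)\(S\N)  <  k=2
[0,3] PP/NP  <  k=1
[3,4] (S\(PP/NP))/S  lex  "clearly"
[4,5] S  lex  "river"
[3,5] S\(PP/NP)  >  k=4
[0,5] S  <  k=3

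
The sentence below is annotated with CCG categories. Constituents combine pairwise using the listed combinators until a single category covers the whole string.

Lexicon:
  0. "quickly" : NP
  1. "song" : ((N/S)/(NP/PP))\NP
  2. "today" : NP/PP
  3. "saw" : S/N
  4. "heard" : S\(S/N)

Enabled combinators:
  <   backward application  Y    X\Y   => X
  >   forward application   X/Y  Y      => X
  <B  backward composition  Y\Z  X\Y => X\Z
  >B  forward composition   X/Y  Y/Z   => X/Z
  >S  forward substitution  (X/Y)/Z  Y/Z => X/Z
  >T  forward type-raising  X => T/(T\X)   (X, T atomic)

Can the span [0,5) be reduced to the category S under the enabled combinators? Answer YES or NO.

NP ((N/S)/(NP/PP))\NP NP/PP S/N S\(S/N)
CKY chart[0,5] = {N, N/(N\N), N/(S\S), NP/(NP\N), PP/(PP\N), S/(S\N)}; S ∉ chart

NO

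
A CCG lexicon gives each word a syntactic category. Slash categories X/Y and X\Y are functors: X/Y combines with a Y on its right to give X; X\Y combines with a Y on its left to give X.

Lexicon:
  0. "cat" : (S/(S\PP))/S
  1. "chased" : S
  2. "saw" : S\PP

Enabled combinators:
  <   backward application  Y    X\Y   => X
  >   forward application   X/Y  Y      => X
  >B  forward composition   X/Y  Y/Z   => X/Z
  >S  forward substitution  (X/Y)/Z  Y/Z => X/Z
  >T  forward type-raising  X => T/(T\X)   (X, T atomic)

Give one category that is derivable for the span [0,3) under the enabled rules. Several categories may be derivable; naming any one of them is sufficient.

[0,3] S   >
  [0,2] S/(S\PP)   >
    [0,1] "cat" : (S/(S\PP))/S
    [1,2] "chased" : S
  [2,3] "saw" : S\PP

S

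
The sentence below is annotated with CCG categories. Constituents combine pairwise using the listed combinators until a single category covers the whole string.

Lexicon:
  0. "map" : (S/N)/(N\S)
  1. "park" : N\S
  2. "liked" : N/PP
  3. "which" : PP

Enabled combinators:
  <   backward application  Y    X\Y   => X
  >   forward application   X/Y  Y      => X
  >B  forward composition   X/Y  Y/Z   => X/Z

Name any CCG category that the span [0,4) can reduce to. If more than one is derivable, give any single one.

S

[0,4] S   >
  [0,2] S/N   >
    [0,1] "map" : (S/N)/(N\S)
    [1,2] "park" : N\S
  [2,4] N   >
    [2,3] "liked" : N/PP
    [3,4] "which" : PP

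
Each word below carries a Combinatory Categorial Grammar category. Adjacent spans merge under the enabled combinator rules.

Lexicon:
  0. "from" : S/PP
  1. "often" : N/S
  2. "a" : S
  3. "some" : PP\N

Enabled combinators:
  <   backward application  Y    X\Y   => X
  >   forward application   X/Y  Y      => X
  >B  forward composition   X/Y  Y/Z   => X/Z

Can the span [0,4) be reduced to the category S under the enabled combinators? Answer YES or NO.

[0,4] S   >
  [0,1] "from" : S/PP
  [1,4] PP   <
    [1,3] N   >
      [1,2] "often" : N/S
      [2,3] "a" : S
    [3,4] "some" : PP\N

YES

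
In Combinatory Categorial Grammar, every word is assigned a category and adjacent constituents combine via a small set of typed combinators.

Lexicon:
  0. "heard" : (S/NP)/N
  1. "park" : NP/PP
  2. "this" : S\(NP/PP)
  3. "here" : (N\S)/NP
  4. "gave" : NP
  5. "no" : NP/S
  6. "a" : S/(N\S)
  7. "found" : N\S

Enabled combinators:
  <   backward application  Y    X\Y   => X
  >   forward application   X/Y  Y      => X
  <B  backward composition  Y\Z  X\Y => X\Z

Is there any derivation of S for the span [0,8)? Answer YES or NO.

[0,8] S   >
  [0,5] S/NP   >
    [0,1] "heard" : (S/NP)/N
    [1,5] N   <
      [1,3] S   <
        [1,2] "park" : NP/PP
        [2,3] "this" : S\(NP/PP)
      [3,5] N\S   >
        [3,4] "here" : (N\S)/NP
        [4,5] "gave" : NP
  [5,8] NP   >
    [5,6] "no" : NP/S
    [6,8] S   >
      [6,7] "a" : S/(N\S)
      [7,8] "found" : N\S

YES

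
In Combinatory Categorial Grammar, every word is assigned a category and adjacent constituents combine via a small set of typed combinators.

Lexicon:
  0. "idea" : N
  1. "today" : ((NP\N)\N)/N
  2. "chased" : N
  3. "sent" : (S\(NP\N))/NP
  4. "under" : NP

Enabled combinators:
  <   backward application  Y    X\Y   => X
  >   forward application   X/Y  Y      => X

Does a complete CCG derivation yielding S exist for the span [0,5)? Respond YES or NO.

[0,5] S   <
  [0,3] NP\N   <
    [0,1] "idea" : N
    [1,3] (NP\N)\N   >
      [1,2] "today" : ((NP\N)\N)/N
      [2,3] "chased" : N
  [3,5] S\(NP\N)   >
    [3,4] "sent" : (S\(NP\N))/NP
    [4,5] "under" : NP

YES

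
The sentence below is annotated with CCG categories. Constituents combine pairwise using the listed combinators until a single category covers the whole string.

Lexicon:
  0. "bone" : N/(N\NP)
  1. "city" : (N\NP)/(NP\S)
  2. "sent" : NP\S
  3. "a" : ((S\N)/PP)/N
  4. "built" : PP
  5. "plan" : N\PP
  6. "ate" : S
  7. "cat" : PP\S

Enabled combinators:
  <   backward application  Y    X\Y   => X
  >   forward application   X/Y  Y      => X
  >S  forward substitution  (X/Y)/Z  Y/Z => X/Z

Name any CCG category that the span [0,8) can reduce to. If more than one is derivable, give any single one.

S

[0,8] S   <
  [0,3] N   >
    [0,1] "bone" : N/(N\NP)
    [1,3] N\NP   >
      [1,2] "city" : (N\NP)/(NP\S)
      [2,3] "sent" : NP\S
  [3,8] S\N   >
    [3,6] (S\N)/PP   >
      [3,4] "a" : ((S\N)/PP)/N
      [4,6] N   <
        [4,5] "built" : PP
        [5,6] "plan" : N\PP
    [6,8] PP   <
      [6,7] "ate" : S
      [7,8] "cat" : PP\S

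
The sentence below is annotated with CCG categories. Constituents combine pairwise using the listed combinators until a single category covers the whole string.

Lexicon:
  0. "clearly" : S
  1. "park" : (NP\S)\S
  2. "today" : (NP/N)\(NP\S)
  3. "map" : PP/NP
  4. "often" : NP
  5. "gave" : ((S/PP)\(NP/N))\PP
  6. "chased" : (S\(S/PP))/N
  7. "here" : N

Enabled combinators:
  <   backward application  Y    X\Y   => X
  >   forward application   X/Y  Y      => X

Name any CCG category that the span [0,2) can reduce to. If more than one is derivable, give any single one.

[0,8] S   <
  [0,6] S/PP   <
    [0,3] NP/N   <
      [0,2] NP\S   <
        [0,1] "clearly" : S
        [1,2] "park" : (NP\S)\S
      [2,3] "today" : (NP/N)\(NP\S)
    [3,6] (S/PP)\(NP/N)   <
      [3,5] PP   >
        [3,4] "map" : PP/NP
        [4,5] "often" : NP
      [5,6] "gave" : ((S/PP)\(NP/N))\PP
  [6,8] S\(S/PP)   >
    [6,7] "chased" : (S\(S/PP))/N
    [7,8] "here" : N

NP\S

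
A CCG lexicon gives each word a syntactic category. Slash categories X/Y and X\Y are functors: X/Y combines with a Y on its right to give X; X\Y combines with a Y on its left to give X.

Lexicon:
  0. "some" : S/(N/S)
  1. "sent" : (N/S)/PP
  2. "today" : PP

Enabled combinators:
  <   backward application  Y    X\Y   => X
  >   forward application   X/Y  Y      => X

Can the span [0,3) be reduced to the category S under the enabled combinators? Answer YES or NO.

YES

[0,3] S   >
  [0,1] "some" : S/(N/S)
  [1,3] N/S   >
    [1,2] "sent" : (N/S)/PP
    [2,3] "today" : PP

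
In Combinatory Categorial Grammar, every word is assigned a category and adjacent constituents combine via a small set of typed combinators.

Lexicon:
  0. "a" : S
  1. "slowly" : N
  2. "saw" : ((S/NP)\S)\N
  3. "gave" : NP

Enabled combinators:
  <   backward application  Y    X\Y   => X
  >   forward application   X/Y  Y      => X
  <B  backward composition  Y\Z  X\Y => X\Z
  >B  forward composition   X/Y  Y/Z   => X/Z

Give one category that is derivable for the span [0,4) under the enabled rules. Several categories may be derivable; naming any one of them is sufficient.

[0,4] S   >
  [0,3] S/NP   <
    [0,1] "a" : S
    [1,3] (S/NP)\S   <
      [1,2] "slowly" : N
      [2,3] "saw" : ((S/NP)\S)\N
  [3,4] "gave" : NP

S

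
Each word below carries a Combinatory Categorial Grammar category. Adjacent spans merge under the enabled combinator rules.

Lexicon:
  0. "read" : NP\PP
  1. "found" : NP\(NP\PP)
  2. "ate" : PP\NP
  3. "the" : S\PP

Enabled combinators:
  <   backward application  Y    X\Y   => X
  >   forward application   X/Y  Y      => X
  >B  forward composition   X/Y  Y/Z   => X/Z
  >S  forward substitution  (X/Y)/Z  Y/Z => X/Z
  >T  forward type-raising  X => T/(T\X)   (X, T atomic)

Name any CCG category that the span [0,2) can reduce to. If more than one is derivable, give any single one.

NP

[0,4] S   <
  [0,3] PP   <
    [0,2] NP   <
      [0,1] "read" : NP\PP
      [1,2] "found" : NP\(NP\PP)
    [2,3] "ate" : PP\NP
  [3,4] "the" : S\PP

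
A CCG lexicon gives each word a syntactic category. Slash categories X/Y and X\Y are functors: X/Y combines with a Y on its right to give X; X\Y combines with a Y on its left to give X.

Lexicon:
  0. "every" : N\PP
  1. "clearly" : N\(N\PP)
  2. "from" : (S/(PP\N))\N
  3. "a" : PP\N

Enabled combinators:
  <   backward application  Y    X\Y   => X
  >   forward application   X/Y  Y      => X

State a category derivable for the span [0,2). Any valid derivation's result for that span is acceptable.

[0,4] S   >
  [0,3] S/(PP\N)   <
    [0,2] N   <
      [0,1] "every" : N\PP
      [1,2] "clearly" : N\(N\PP)
    [2,3] "from" : (S/(PP\N))\N
  [3,4] "a" : PP\N

N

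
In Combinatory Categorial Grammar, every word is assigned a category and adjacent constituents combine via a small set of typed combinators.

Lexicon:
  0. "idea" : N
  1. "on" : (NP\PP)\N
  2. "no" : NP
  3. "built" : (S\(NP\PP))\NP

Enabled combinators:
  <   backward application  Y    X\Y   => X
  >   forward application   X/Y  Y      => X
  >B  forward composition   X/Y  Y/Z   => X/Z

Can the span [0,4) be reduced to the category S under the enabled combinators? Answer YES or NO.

[0,4] S   <
  [0,2] NP\PP   <
    [0,1] "idea" : N
    [1,2] "on" : (NP\PP)\N
  [2,4] S\(NP\PP)   <
    [2,3] "no" : NP
    [3,4] "built" : (S\(NP\PP))\NP

YES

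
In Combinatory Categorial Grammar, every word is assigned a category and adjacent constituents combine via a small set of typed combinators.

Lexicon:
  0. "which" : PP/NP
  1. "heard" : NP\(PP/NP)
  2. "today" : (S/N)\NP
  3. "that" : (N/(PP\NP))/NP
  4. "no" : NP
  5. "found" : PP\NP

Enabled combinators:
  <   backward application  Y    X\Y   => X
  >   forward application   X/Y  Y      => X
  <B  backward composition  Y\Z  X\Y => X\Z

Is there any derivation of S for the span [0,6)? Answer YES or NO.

YES

[0,6] S   >
  [0,3] S/N   <
    [0,2] NP   <
      [0,1] "which" : PP/NP
      [1,2] "heard" : NP\(PP/NP)
    [2,3] "today" : (S/N)\NP
  [3,6] N   >
    [3,5] N/(PP\NP)   >
      [3,4] "that" : (N/(PP\NP))/NP
      [4,5] "no" : NP
    [5,6] "found" : PP\NP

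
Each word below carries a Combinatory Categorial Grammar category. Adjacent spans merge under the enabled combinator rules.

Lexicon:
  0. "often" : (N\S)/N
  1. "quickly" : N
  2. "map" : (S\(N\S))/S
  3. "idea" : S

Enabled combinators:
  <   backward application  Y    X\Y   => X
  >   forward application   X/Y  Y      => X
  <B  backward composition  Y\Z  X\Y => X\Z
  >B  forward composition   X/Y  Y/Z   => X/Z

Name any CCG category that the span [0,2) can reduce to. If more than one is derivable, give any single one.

N\S

[0,4] S   <
  [0,2] N\S   >
    [0,1] "often" : (N\S)/N
    [1,2] "quickly" : N
  [2,4] S\(N\S)   >
    [2,3] "map" : (S\(N\S))/S
    [3,4] "idea" : S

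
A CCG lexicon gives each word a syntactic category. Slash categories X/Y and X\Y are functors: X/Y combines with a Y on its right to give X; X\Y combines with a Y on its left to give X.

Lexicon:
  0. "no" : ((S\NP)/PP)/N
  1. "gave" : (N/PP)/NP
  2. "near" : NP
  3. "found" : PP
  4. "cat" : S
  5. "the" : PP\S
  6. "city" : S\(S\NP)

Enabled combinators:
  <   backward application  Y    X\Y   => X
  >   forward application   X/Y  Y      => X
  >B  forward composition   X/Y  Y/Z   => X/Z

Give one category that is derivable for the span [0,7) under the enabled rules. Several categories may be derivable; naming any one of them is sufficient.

[0,7] S   <
  [0,6] S\NP   >
    [0,4] (S\NP)/PP   >
      [0,1] "no" : ((S\NP)/PP)/N
      [1,4] N   >
        [1,3] N/PP   >
          [1,2] "gave" : (N/PP)/NP
          [2,3] "near" : NP
        [3,4] "found" : PP
    [4,6] PP   <
      [4,5] "cat" : S
      [5,6] "the" : PP\S
  [6,7] "city" : S\(S\NP)

S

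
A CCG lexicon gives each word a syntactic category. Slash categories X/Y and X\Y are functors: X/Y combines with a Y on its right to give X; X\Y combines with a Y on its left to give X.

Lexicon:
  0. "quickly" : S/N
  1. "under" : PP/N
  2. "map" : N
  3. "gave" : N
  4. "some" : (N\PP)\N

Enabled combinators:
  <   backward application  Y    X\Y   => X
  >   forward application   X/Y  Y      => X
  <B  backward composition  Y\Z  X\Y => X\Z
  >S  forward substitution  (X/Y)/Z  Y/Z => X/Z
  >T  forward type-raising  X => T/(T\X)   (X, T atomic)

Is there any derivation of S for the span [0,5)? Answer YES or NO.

YES

[0,5] S   >
  [0,1] "quickly" : S/N
  [1,5] N   <
    [1,3] PP   >
      [1,2] "under" : PP/N
      [2,3] "map" : N
    [3,5] N\PP   <
      [3,4] "gave" : N
      [4,5] "some" : (N\PP)\N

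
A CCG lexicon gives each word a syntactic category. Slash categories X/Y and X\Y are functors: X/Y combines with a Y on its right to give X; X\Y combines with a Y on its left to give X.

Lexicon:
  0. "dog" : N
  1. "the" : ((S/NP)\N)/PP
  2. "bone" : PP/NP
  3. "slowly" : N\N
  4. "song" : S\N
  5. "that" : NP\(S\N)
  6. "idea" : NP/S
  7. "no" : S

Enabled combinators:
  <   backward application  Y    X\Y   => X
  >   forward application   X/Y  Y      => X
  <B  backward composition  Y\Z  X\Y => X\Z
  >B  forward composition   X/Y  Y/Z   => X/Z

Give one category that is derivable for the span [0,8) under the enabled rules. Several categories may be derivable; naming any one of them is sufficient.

[0,8] S   >
  [0,6] S/NP   <
    [0,1] "dog" : N
    [1,6] (S/NP)\N   >
      [1,2] "the" : ((S/NP)\N)/PP
      [2,6] PP   >
        [2,3] "bone" : PP/NP
        [3,6] NP   <
          [3,5] S\N   <B
            [3,4] "slowly" : N\N
            [4,5] "song" : S\N
          [5,6] "that" : NP\(S\N)
  [6,8] NP   >
    [6,7] "idea" : NP/S
    [7,8] "no" : S

S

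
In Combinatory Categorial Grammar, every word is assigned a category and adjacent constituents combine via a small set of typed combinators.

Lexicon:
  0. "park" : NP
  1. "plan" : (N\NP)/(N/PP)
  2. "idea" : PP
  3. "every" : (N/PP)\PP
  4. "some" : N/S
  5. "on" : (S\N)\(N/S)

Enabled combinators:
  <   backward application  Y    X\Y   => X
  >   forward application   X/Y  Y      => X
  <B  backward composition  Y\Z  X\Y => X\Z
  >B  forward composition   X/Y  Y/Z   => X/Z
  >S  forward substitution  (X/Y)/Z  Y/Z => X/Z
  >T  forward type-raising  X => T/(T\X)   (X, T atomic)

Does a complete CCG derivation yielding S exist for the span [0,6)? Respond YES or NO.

YES

[0,6] S   <
  [0,4] N   <
    [0,1] "park" : NP
    [1,4] N\NP   >
      [1,2] "plan" : (N\NP)/(N/PP)
      [2,4] N/PP   <
        [2,3] "idea" : PP
        [3,4] "every" : (N/PP)\PP
  [4,6] S\N   <
    [4,5] "some" : N/S
    [5,6] "on" : (S\N)\(N/S)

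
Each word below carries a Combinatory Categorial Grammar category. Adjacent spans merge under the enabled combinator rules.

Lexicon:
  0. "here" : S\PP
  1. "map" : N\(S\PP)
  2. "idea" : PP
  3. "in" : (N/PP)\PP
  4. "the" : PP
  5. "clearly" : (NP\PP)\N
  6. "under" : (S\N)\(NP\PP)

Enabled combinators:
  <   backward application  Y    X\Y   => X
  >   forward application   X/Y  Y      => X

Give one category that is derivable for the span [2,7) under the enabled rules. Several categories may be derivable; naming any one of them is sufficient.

S\N

[0,7] S   <
  [0,2] N   <
    [0,1] "here" : S\PP
    [1,2] "map" : N\(S\PP)
  [2,7] S\N   <
    [2,6] NP\PP   <
      [2,5] N   >
        [2,4] N/PP   <
          [2,3] "idea" : PP
          [3,4] "in" : (N/PP)\PP
        [4,5] "the" : PP
      [5,6] "clearly" : (NP\PP)\N
    [6,7] "under" : (S\N)\(NP\PP)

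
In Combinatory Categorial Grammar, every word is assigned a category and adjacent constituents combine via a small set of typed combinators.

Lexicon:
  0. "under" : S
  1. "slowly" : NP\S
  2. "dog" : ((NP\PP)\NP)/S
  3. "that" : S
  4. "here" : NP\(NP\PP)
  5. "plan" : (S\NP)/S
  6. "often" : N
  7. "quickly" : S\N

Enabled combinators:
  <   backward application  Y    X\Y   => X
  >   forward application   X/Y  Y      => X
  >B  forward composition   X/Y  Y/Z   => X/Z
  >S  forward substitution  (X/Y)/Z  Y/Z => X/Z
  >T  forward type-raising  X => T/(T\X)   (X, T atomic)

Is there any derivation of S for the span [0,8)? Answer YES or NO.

YES

[0,8] S   <
  [0,5] NP   <
    [0,4] NP\PP   <
      [0,2] NP   >
        [0,1] NP/(NP\S)   >T
          [0,1] "under" : S
        [1,2] "slowly" : NP\S
      [2,4] (NP\PP)\NP   >
        [2,3] "dog" : ((NP\PP)\NP)/S
        [3,4] "that" : S
    [4,5] "here" : NP\(NP\PP)
  [5,8] S\NP   >
    [5,6] "plan" : (S\NP)/S
    [6,8] S   >
      [6,7] S/(S\N)   >T
        [6,7] "often" : N
      [7,8] "quickly" : S\N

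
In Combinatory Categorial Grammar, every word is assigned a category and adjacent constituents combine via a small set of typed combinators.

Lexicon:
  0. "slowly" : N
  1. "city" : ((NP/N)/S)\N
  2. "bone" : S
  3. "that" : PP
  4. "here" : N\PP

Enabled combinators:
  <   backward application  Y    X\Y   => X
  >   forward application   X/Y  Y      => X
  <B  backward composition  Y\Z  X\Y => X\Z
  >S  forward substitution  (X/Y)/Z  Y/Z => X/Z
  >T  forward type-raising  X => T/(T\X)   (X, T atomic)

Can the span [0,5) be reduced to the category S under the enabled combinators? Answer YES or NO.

N ((NP/N)/S)\N S PP N\PP
CKY chart[0,5] = {N/(N\NP), NP, NP/(NP\NP), PP/(PP\NP), S/(S\NP)}; S ∉ chart

NO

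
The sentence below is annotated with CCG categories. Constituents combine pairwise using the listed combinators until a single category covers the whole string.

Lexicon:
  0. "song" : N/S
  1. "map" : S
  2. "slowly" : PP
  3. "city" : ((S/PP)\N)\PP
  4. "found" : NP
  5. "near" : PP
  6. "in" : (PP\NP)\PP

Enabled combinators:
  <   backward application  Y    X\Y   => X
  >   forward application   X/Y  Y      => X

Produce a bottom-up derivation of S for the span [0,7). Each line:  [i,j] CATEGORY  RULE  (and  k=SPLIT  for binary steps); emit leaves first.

[0,1] N/S  lex  "song"
[1,2] S  lex  "map"
[0,2] N  >  k=1
[2,3] PP  lex  "slowly"
[3,4] ((S/PP)\N)\PP  lex  "city"
[2,4] (S/PP)\N  <  k=3
[0,4] S/PP  <  k=2
[4,5] NP  lex  "found"
[5,6] PP  lex  "near"
[6,7] (PP\NP)\PP  lex  "in"
[5,7] PP\NP  <  k=6
[4,7] PP  <  k=5
[0,7] S  >  k=4

[0,7] S   >
  [0,4] S/PP   <
    [0,2] N   >
      [0,1] "song" : N/S
      [1,2] "map" : S
    [2,4] (S/PP)\N   <
      [2,3] "slowly" : PP
      [3,4] "city" : ((S/PP)\N)\PP
  [4,7] PP   <
    [4,5] "found" : NP
    [5,7] PP\NP   <
      [5,6] "near" : PP
      [6,7] "in" : (PP\NP)\PP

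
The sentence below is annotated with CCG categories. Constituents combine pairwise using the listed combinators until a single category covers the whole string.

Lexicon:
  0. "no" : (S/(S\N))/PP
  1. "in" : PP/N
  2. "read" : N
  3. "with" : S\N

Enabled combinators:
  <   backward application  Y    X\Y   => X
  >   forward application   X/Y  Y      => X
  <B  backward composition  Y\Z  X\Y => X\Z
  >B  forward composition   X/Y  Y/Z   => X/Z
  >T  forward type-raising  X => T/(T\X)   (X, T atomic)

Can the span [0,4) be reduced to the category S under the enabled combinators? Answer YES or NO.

YES

[0,4] S   >
  [0,3] S/(S\N)   >
    [0,1] "no" : (S/(S\N))/PP
    [1,3] PP   >
      [1,2] "in" : PP/N
      [2,3] "read" : N
  [3,4] "with" : S\N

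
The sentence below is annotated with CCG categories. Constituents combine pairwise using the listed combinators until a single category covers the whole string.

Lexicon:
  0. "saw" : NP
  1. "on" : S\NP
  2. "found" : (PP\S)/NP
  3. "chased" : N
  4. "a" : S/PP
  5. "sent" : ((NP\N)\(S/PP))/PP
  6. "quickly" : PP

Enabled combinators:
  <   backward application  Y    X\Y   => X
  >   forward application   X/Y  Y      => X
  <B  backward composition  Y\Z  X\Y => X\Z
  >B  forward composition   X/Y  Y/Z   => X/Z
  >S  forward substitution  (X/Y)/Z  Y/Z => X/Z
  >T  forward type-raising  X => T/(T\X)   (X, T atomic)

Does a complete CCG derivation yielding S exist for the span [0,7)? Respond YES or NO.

NO

NP S\NP (PP\S)/NP N S/PP ((NP\N)\(S/PP))/PP PP
CKY chart[0,7] = {N/(N\PP), NP/(NP\PP), PP, PP/(NP\NP), PP/(PP\PP), S/(S\PP)}; S ∉ chart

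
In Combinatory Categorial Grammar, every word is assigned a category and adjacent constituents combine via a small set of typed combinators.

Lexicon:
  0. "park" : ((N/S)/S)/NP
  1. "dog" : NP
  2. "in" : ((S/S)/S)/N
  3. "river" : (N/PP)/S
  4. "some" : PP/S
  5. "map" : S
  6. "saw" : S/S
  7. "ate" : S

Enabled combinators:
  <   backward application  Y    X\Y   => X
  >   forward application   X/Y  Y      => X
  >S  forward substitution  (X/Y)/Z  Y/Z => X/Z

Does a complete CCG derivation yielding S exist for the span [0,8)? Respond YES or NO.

((N/S)/S)/NP NP ((S/S)/S)/N (N/PP)/S PP/S S S/S S
CKY chart[0,8] = {N, N/S}; S ∉ chart

NO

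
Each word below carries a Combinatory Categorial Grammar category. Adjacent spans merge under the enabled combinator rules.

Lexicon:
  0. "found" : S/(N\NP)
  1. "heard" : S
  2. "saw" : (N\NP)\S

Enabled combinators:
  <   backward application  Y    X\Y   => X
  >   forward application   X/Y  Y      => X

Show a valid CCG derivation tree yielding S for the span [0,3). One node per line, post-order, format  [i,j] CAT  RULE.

[0,3] S   >
  [0,1] "found" : S/(N\NP)
  [1,3] N\NP   <
    [1,2] "heard" : S
    [2,3] "saw" : (N\NP)\S

[0,1] S/(N\NP)  lex  "found"
[1,2] S  lex  "heard"
[2,3] (N\NP)\S  lex  "saw"
[1,3] N\NP  <  k=2
[0,3] S  >  k=1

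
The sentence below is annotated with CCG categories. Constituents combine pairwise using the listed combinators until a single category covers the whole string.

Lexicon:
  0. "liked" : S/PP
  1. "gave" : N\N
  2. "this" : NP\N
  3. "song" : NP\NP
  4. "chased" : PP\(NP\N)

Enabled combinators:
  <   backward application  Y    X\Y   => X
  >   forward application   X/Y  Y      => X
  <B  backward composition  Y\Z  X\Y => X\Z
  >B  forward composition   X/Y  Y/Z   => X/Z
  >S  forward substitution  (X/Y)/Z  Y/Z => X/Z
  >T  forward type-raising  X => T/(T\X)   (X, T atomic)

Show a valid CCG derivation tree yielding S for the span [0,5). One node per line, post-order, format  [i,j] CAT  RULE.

[0,1] S/PP  lex  "liked"
[1,2] N\N  lex  "gave"
[2,3] NP\N  lex  "this"
[3,4] NP\NP  lex  "song"
[2,4] NP\N  <B  k=3
[1,4] NP\N  <B  k=2
[4,5] PP\(NP\N)  lex  "chased"
[1,5] PP  <  k=4
[0,5] S  >  k=1

[0,5] S   >
  [0,1] "liked" : S/PP
  [1,5] PP   <
    [1,4] NP\N   <B
      [1,2] "gave" : N\N
      [2,4] NP\N   <B
        [2,3] "this" : NP\N
        [3,4] "song" : NP\NP
    [4,5] "chased" : PP\(NP\N)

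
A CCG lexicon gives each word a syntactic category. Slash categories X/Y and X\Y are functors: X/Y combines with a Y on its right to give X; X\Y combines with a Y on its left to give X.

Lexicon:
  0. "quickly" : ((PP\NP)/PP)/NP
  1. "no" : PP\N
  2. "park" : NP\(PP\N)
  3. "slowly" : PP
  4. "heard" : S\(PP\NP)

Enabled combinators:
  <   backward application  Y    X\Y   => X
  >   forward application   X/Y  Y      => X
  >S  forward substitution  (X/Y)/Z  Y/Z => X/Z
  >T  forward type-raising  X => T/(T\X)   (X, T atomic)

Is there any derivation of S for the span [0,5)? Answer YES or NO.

[0,5] S   <
  [0,4] PP\NP   >
    [0,3] (PP\NP)/PP   >
      [0,1] "quickly" : ((PP\NP)/PP)/NP
      [1,3] NP   <
        [1,2] "no" : PP\N
        [2,3] "park" : NP\(PP\N)
    [3,4] "slowly" : PP
  [4,5] "heard" : S\(PP\NP)

YES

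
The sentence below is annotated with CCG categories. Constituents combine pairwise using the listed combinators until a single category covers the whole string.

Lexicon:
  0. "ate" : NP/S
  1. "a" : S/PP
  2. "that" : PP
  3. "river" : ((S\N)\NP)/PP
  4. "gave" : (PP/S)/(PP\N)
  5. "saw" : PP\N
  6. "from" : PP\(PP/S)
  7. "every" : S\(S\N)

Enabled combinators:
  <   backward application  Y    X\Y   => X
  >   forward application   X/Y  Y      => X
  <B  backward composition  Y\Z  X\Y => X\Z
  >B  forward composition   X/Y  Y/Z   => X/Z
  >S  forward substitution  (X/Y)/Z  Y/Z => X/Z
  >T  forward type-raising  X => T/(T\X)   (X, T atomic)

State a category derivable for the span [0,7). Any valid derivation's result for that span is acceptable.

S\N

[0,8] S   <
  [0,7] S\N   <
    [0,3] NP   >
      [0,1] "ate" : NP/S
      [1,3] S   >
        [1,2] "a" : S/PP
        [2,3] "that" : PP
    [3,7] (S\N)\NP   >
      [3,4] "river" : ((S\N)\NP)/PP
      [4,7] PP   <
        [4,6] PP/S   >
          [4,5] "gave" : (PP/S)/(PP\N)
          [5,6] "saw" : PP\N
        [6,7] "from" : PP\(PP/S)
  [7,8] "every" : S\(S\N)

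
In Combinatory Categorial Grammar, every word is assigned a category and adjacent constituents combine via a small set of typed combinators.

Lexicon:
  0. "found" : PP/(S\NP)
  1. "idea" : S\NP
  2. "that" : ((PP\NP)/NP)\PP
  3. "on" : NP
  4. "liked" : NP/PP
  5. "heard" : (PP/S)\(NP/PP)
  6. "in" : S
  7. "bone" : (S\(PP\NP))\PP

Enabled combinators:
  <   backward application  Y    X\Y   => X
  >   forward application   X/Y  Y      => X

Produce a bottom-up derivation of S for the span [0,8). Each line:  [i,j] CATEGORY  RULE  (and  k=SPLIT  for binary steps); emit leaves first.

[0,8] S   <
  [0,4] PP\NP   >
    [0,3] (PP\NP)/NP   <
      [0,2] PP   >
        [0,1] "found" : PP/(S\NP)
        [1,2] "idea" : S\NP
      [2,3] "that" : ((PP\NP)/NP)\PP
    [3,4] "on" : NP
  [4,8] S\(PP\NP)   <
    [4,7] PP   >
      [4,6] PP/S   <
        [4,5] "liked" : NP/PP
        [5,6] "heard" : (PP/S)\(NP/PP)
      [6,7] "in" : S
    [7,8] "bone" : (S\(PP\NP))\PP

[0,1] PP/(S\NP)  lex  "found"
[1,2] S\NP  lex  "idea"
[0,2] PP  >  k=1
[2,3] ((PP\NP)/NP)\PP  lex  "that"
[0,3] (PP\NP)/NP  <  k=2
[3,4] NP  lex  "on"
[0,4] PP\NP  >  k=3
[4,5] NP/PP  lex  "liked"
[5,6] (PP/S)\(NP/PP)  lex  "heard"
[4,6] PP/S  <  k=5
[6,7] S  lex  "in"
[4,7] PP  >  k=6
[7,8] (S\(PP\NP))\PP  lex  "bone"
[4,8] S\(PP\NP)  <  k=7
[0,8] S  <  k=4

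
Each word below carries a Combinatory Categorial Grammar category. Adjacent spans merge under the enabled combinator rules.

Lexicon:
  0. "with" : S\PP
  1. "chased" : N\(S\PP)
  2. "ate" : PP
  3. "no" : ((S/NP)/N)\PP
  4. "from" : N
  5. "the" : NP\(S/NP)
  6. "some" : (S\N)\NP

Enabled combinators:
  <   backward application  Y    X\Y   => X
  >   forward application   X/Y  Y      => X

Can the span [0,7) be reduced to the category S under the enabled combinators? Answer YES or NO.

YES

[0,7] S   <
  [0,2] N   <
    [0,1] "with" : S\PP
    [1,2] "chased" : N\(S\PP)
  [2,7] S\N   <
    [2,6] NP   <
      [2,5] S/NP   >
        [2,4] (S/NP)/N   <
          [2,3] "ate" : PP
          [3,4] "no" : ((S/NP)/N)\PP
        [4,5] "from" : N
      [5,6] "the" : NP\(S/NP)
    [6,7] "some" : (S\N)\NP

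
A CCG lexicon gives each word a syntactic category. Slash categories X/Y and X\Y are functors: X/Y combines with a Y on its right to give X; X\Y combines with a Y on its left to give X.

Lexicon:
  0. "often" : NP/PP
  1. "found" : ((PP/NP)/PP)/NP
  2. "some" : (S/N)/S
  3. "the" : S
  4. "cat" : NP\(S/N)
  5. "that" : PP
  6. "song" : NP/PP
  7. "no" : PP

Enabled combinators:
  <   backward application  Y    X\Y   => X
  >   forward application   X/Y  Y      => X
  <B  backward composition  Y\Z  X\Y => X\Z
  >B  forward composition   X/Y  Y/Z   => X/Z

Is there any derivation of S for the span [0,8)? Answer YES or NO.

NO

NP/PP ((PP/NP)/PP)/NP (S/N)/S S NP\(S/N) PP NP/PP PP
CKY chart[0,8] = {NP}; S ∉ chart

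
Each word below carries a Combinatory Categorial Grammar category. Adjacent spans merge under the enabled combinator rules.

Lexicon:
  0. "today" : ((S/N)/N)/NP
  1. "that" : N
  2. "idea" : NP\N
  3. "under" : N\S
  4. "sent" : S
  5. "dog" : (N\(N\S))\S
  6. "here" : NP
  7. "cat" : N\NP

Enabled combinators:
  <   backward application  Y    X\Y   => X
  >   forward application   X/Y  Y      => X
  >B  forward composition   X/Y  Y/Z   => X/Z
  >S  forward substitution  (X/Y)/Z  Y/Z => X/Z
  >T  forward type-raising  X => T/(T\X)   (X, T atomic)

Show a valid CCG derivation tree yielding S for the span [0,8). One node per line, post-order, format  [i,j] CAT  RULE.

[0,1] ((S/N)/N)/NP  lex  "today"
[1,2] N  lex  "that"
[2,3] NP\N  lex  "idea"
[1,3] NP  <  k=2
[0,3] (S/N)/N  >  k=1
[3,4] N\S  lex  "under"
[4,5] S  lex  "sent"
[5,6] (N\(N\S))\S  lex  "dog"
[4,6] N\(N\S)  <  k=5
[3,6] N  <  k=4
[0,6] S/N  >  k=3
[6,7] NP  lex  "here"
[6,7] N/(N\NP)  >T
[7,8] N\NP  lex  "cat"
[6,8] N  >  k=7
[0,8] S  >  k=6

[0,8] S   >
  [0,6] S/N   >
    [0,3] (S/N)/N   >
      [0,1] "today" : ((S/N)/N)/NP
      [1,3] NP   <
        [1,2] "that" : N
        [2,3] "idea" : NP\N
    [3,6] N   <
      [3,4] "under" : N\S
      [4,6] N\(N\S)   <
        [4,5] "sent" : S
        [5,6] "dog" : (N\(N\S))\S
  [6,8] N   >
    [6,7] N/(N\NP)   >T
      [6,7] "here" : NP
    [7,8] "cat" : N\NP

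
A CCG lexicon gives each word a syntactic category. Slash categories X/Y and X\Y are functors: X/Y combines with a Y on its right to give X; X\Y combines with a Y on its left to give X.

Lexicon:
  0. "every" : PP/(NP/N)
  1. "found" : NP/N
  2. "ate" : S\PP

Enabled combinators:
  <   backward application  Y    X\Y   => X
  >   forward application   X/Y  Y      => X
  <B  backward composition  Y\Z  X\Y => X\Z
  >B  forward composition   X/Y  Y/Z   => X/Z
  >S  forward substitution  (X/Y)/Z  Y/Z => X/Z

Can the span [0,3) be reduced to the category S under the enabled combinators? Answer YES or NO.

[0,3] S   <
  [0,2] PP   >
    [0,1] "every" : PP/(NP/N)
    [1,2] "found" : NP/N
  [2,3] "ate" : S\PP

YES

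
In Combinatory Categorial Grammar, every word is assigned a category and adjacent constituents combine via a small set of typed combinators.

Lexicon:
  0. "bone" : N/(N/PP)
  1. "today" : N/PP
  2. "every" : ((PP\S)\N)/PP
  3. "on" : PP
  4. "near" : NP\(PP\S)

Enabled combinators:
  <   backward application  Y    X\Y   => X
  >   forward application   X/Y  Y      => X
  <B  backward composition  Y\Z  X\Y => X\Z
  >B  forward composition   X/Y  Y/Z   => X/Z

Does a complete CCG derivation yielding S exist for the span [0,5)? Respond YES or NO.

N/(N/PP) N/PP ((PP\S)\N)/PP PP NP\(PP\S)
CKY chart[0,5] = {NP}; S ∉ chart

NO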